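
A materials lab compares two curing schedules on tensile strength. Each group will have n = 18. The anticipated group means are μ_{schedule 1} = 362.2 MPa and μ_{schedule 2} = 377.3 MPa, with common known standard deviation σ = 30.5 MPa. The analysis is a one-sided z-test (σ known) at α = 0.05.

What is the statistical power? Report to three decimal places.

Power ≈ 0.437

Standardized effect: d = |μ_{schedule 1} − μ_{schedule 2}| / σ = |362.2 − 377.3| / 30.5 = 0.4951
Noncentrality parameter: δ = d·√(n/2) = 0.4951 × √(18/2) = 1.4852
Critical value for a one-sided test at α = 0.05: z_α = 1.645.
Power = Φ(δ − 1.645) = Φ(-0.160) = 0.4366.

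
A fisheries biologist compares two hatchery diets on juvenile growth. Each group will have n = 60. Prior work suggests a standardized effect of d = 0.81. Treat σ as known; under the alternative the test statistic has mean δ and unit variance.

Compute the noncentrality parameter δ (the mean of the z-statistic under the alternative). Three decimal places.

The noncentrality parameter scales effect size by the design's sample-size factor: δ = d·√(n/2) = 0.81 × √(60/2) = 4.4366

δ ≈ 4.437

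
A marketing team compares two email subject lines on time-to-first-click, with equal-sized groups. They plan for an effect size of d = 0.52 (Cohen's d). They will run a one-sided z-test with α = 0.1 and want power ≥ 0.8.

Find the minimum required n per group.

n = 34 per group

For power 0.8 need Φ(δ − z_{0.1}) = 0.8, so δ = z_{0.1} + z_{0.20} = 1.282 + 0.842 = 2.123.
δ = d·√(n/2) ⇒ n = 2(δ/d)² = 2 × (2.123 / 0.52)² = 33.34.
Round up to the next whole unit.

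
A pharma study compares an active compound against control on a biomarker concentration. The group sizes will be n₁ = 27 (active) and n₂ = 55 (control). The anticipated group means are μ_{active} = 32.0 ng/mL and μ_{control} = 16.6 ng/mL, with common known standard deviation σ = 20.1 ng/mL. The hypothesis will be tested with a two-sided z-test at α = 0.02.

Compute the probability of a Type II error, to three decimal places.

β ≈ 0.175

Standardized effect: d = |μ_{active} − μ_{control}| / σ = |32.0 − 16.6| / 20.1 = 0.7662
Noncentrality parameter: δ = d / √(1/n₁ + 1/n₂) = 0.7662 / √(1/27 + 1/55) = 3.2605
Two-sided α = 0.02 → critical value z_{0.01} = 2.326.
Power = Φ(δ − 2.326) + Φ(−δ − 2.326) = Φ(0.934) + Φ(-5.587) = 0.8249 + 0.0000 = 0.8249.
Type II error: β = 1 − power = 1 − 0.8249 = 0.1751.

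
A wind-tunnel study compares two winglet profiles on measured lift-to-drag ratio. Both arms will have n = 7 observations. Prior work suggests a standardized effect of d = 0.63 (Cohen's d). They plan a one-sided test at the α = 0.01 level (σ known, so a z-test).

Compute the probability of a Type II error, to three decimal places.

β ≈ 0.874

Noncentrality parameter: δ = d·√(n/2) = 0.63 × √(7/2) = 1.1786
Critical value for a one-sided test at α = 0.01: z_α = 2.326.
Power = P(Z > 2.326 − δ) = Φ(-1.148) = 0.1255.
Type II error: β = 1 − power = 1 − 0.1255 = 0.8745.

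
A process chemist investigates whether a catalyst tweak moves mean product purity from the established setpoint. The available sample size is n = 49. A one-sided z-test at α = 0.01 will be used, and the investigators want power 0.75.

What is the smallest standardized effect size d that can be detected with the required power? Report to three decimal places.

d ≈ 0.429

Need Φ(δ − 2.326) = 0.75, so δ = 2.326 + 0.674 = 3.001.
δ = d·√n ⇒ d = δ/√n = 3.001/√49 = 0.4287.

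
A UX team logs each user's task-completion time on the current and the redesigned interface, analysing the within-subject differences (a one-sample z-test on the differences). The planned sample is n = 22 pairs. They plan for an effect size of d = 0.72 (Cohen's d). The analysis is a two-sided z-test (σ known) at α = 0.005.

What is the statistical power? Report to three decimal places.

Power ≈ 0.716

Noncentrality parameter: δ = d·√n = 0.72 × √22 = 3.3771
Two-sided α = 0.005 → critical value z_{0.0025} = 2.807.
Power = Φ(δ − 2.807) + Φ(−δ − 2.807) = Φ(0.570) + Φ(-6.184) = 0.7157 + 0.0000 = 0.7157.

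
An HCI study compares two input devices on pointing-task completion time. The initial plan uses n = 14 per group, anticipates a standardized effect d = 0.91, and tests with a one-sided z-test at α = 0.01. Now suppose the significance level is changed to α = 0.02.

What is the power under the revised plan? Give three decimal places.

Power ≈ 0.638

δ = d·√(n/2) = 0.91 × √(14/2) = 2.4076 (unchanged). New critical value: z_{0.02} = 2.054.
Revised power = P(Z > 2.054 − δ) = Φ(0.354) = 0.6383.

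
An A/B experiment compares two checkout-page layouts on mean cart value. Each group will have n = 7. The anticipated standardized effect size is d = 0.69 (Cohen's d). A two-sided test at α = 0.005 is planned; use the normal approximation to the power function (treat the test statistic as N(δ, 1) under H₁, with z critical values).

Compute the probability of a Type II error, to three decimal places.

Noncentrality parameter: δ = d·√(n/2) = 0.69 × √(7/2) = 1.2909
Critical value for a two-sided test at α = 0.005: z_{α/2} = 2.807.
Power = Φ(δ − 2.807) + Φ(−δ − 2.807) = Φ(-1.516) + Φ(-4.098) = 0.0647 + 0.0000 = 0.0648.
Type II error: β = 1 − power = 1 − 0.0648 = 0.9352.

β ≈ 0.935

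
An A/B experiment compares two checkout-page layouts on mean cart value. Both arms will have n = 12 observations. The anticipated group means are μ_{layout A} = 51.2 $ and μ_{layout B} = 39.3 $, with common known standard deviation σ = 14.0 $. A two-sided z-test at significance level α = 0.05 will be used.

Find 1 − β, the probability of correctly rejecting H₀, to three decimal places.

Power ≈ 0.549

Standardized effect: d = |μ_{layout A} − μ_{layout B}| / σ = |51.2 − 39.3| / 14.0 = 0.8500
Noncentrality parameter: δ = d·√(n/2) = 0.8500 × √(12/2) = 2.0821
Critical value for a two-sided test at α = 0.05: z_{α/2} = 1.960.
Power = Φ(δ − 1.960) + Φ(−δ − 1.960) = Φ(0.122) + Φ(-4.042) = 0.5486 + 0.0000 = 0.5486.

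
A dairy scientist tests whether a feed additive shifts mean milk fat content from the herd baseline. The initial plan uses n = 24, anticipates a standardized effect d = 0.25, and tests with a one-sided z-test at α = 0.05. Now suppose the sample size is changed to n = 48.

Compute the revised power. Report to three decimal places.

Power ≈ 0.535

With n = 48: δ = d·√n = 0.25 × √48 = 1.7321. Critical value z_{0.05} = 1.645.
Revised power = Φ(δ − 1.645) = Φ(0.087) = 0.5347.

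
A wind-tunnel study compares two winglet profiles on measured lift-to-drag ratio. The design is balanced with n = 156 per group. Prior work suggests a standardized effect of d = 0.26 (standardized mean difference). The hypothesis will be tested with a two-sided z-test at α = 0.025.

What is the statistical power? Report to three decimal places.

Noncentrality parameter: δ = d·√(n/2) = 0.26 × √(156/2) = 2.2963
Critical value for a two-sided test at α = 0.025: z_{α/2} = 2.241.
Power = Φ(δ − 2.241) + Φ(−δ − 2.241) = Φ(0.055) + Φ(-4.538) = 0.5219 + 0.0000 = 0.5219.

Power ≈ 0.522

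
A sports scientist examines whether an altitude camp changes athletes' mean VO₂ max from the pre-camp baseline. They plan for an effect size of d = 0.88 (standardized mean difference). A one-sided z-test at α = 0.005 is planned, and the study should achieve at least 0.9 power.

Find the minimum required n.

n = 20

For power 0.9 need Φ(δ − z_{0.005}) = 0.9, so δ = z_{0.005} + z_{0.10} = 2.576 + 1.282 = 3.857.
δ = d·√n ⇒ n = (δ/d)² = (3.857 / 0.88)² = 19.21.
Rounding up, n = 20.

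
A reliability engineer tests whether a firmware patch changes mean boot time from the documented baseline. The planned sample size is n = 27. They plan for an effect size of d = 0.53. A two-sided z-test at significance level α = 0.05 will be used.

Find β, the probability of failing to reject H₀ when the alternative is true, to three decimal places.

β ≈ 0.214

Noncentrality parameter: δ = d·√n = 0.53 × √27 = 2.7540
Critical value for a two-sided test at α = 0.05: z_{α/2} = 1.960.
Power = Φ(δ − 1.960) + Φ(−δ − 1.960) = Φ(0.794) + Φ(-4.714) = 0.7864 + 0.0000 = 0.7864.
Type II error: β = 1 − power = 1 − 0.7864 = 0.2136.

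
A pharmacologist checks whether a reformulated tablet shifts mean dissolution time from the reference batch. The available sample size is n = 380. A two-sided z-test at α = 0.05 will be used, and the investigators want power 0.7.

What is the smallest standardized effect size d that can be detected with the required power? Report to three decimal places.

d ≈ 0.127

Required noncentrality: δ = z_{0.025} + z_{0.30} = 1.960 + 0.524 = 2.484.
(The second rejection-region term Φ(−δ − z_{α/2}) is negligible and dropped.)
δ = d·√n ⇒ d = δ/√n = 2.484/√380 = 0.1274.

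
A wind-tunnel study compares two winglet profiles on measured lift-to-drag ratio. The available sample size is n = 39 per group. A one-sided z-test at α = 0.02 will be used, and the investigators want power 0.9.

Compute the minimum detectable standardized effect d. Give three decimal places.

d ≈ 0.755

Need Φ(δ − 2.054) = 0.9, so δ = 2.054 + 1.282 = 3.335.
δ = d·√(n/2) ⇒ d = δ/√(n/2) = 3.335/√(39/2) = 0.7553.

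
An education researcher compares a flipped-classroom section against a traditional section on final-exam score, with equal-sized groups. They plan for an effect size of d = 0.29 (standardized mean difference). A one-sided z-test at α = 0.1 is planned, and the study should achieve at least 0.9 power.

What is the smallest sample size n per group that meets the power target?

n = 157 per group

For power 0.9 need Φ(δ − z_{0.1}) = 0.9, so δ = z_{0.1} + z_{0.10} = 1.282 + 1.282 = 2.563.
δ = d·√(n/2) ⇒ n = 2(δ/d)² = 2 × (2.563 / 0.29)² = 156.23.
Rounding up, n = 157 per group.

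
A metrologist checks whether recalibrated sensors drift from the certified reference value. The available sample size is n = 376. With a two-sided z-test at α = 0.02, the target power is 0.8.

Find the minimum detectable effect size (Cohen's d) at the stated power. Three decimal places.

Need Φ(δ − 2.326) = 0.8, so δ = 2.326 + 0.842 = 3.168.
(Lower-tail contribution to power is negligible for δ > 0.)
δ = d·√n ⇒ d = δ/√n = 3.168/√376 = 0.1634.

d ≈ 0.163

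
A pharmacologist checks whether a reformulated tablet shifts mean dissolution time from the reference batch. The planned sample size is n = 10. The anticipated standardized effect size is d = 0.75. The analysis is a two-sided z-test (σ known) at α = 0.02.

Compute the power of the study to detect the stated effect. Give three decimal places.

Power ≈ 0.518

Noncentrality parameter: δ = d·√n = 0.75 × √10 = 2.3717
Critical value for a two-sided test at α = 0.02: z_{α/2} = 2.326.
Power = Φ(δ − 2.326) + Φ(−δ − 2.326) = Φ(0.045) + Φ(-4.698) = 0.5181 + 0.0000 = 0.5181.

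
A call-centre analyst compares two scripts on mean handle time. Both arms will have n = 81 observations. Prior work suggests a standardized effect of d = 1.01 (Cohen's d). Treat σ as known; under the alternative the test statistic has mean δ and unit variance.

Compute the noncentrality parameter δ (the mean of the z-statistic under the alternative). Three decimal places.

δ ≈ 6.428

The noncentrality parameter scales effect size by the design's sample-size factor: δ = d·√(n/2) = 1.01 × √(81/2) = 6.4276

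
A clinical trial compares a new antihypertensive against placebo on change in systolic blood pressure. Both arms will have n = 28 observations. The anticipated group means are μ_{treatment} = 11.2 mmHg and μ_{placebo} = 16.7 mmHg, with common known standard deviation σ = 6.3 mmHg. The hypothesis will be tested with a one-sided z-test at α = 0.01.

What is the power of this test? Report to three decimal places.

Power ≈ 0.826

Standardized effect: d = |μ_{treatment} − μ_{placebo}| / σ = |11.2 − 16.7| / 6.3 = 0.8730
Noncentrality parameter: δ = d·√(n/2) = 0.8730 × √(28/2) = 3.2665
Critical value for a one-sided test at α = 0.01: z_α = 2.326.
Power = P(Z > 2.326 − δ) = Φ(0.940) = 0.8264.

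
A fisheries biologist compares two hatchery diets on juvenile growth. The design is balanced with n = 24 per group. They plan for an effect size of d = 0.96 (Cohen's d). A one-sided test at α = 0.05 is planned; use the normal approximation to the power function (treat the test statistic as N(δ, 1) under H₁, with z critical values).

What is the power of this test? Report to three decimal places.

Power ≈ 0.954

Noncentrality parameter: δ = d·√(n/2) = 0.96 × √(24/2) = 3.3255
Critical value for a one-sided test at α = 0.05: z_α = 1.645.
Power = P(Z > 1.645 − δ) = Φ(1.681) = 0.9536.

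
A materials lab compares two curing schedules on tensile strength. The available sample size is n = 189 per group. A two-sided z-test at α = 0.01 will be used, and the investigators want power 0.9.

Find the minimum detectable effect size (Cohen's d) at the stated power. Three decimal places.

d ≈ 0.397

Required noncentrality: δ = z_{0.005} + z_{0.10} = 2.576 + 1.282 = 3.857.
(Lower-tail contribution to power is negligible for δ > 0.)
δ = d·√(n/2) ⇒ d = δ/√(n/2) = 3.857/√(189/2) = 0.3968.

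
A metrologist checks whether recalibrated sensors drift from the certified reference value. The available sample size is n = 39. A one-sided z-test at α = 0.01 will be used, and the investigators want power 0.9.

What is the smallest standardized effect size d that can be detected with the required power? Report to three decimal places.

d ≈ 0.578

Need Φ(δ − 2.326) = 0.9, so δ = 2.326 + 1.282 = 3.608.
δ = d·√n ⇒ d = δ/√n = 3.608/√39 = 0.5777.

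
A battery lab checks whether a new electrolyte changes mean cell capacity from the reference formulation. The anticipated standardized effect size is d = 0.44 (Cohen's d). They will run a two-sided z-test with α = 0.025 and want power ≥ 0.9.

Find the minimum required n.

Set Φ(δ − 2.241) = 0.9; then δ − 2.241 = Φ⁻¹(0.9) = 1.282, giving δ = 3.523.
(The Φ(−δ − z_{α/2}) term is vanishingly small for δ > 0 and is dropped in the standard sample-size formula.)
δ = d·√n ⇒ n = (δ/d)² = (3.523 / 0.44)² = 64.11.
Round up to the next whole unit.

n = 65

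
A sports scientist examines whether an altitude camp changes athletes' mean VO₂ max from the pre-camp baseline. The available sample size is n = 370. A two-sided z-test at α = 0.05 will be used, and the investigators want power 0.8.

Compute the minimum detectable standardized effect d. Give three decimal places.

Need Φ(δ − 1.960) = 0.8, so δ = 1.960 + 0.842 = 2.802.
(Lower-tail contribution to power is negligible for δ > 0.)
δ = d·√n ⇒ d = δ/√n = 2.802/√370 = 0.1456.

d ≈ 0.146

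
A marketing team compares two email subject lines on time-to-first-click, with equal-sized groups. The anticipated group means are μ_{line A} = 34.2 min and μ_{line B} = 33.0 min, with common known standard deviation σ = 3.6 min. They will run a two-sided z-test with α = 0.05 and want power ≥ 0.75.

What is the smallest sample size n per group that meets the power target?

Standardized effect: d = |μ_{line A} − μ_{line B}| / σ = |34.2 − 33.0| / 3.6 = 0.3333
For power 0.75 need Φ(δ − z_{0.025}) = 0.75, so δ = z_{0.025} + z_{0.25} = 1.960 + 0.674 = 2.634.
(Ignoring the negligible lower-tail rejection probability gives the usual closed-form inversion.)
δ = d·√(n/2) ⇒ n = 2(δ/d)² = 2 × (2.634 / 0.3333)² = 124.93.
Round up to the next whole unit.

n = 125 per group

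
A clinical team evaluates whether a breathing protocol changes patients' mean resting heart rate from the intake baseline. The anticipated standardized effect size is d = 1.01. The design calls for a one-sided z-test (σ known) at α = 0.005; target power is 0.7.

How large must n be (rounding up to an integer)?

n = 10

For power 0.7 need Φ(δ − z_{0.005}) = 0.7, so δ = z_{0.005} + z_{0.30} = 2.576 + 0.524 = 3.100.
δ = d·√n ⇒ n = (δ/d)² = (3.100 / 1.01)² = 9.42.
Rounding up, n = 10.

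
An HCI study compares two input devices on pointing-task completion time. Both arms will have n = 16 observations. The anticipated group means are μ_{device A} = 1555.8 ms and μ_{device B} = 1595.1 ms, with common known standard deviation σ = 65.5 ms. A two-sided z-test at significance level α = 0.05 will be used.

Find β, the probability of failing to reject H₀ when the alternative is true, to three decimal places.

Standardized effect: d = |μ_{device A} − μ_{device B}| / σ = |1555.8 − 1595.1| / 65.5 = 0.6000
Noncentrality parameter: δ = d·√(n/2) = 0.6000 × √(16/2) = 1.6971
Two-sided α = 0.05 → critical value z_{0.025} = 1.960.
Power = Φ(δ − 1.960) + Φ(−δ − 1.960) = Φ(-0.263) + Φ(-3.657) = 0.3963 + 0.0001 = 0.3964.
Type II error: β = 1 − power = 1 − 0.3964 = 0.6036.

β ≈ 0.604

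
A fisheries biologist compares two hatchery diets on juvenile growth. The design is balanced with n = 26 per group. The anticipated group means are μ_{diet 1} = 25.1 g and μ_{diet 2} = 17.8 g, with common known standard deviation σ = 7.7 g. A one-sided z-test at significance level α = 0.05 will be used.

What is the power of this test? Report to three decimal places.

Standardized effect: d = |μ_{diet 1} − μ_{diet 2}| / σ = |25.1 − 17.8| / 7.7 = 0.9481
Noncentrality parameter: δ = d·√(n/2) = 0.9481 × √(26/2) = 3.4182
Critical value for a one-sided test at α = 0.05: z_α = 1.645.
Power = Φ(δ − 1.645) = Φ(1.773) = 0.9619.

Power ≈ 0.962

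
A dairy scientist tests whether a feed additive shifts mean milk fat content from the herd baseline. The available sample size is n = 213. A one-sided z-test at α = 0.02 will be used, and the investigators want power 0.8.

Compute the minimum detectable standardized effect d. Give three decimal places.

Required noncentrality: δ = z_{0.02} + z_{0.20} = 2.054 + 0.842 = 2.895.
δ = d·√n ⇒ d = δ/√n = 2.895/√213 = 0.1984.

d ≈ 0.198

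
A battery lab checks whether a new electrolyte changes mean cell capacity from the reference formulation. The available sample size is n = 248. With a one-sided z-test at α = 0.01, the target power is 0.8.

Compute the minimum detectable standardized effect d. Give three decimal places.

Need Φ(δ − 2.326) = 0.8, so δ = 2.326 + 0.842 = 3.168.
δ = d·√n ⇒ d = δ/√n = 3.168/√248 = 0.2012.

d ≈ 0.201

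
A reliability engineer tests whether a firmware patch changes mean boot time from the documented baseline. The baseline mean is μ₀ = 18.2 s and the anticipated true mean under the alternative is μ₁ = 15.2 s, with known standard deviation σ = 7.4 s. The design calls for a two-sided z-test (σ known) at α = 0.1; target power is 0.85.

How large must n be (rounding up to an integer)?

n = 44

Standardized effect: d = |μ₁ − μ₀| / σ = |15.2 − 18.2| / 7.4 = 0.4054
Set Φ(δ − 1.645) = 0.85; then δ − 1.645 = Φ⁻¹(0.85) = 1.036, giving δ = 2.681.
(The Φ(−δ − z_{α/2}) term is vanishingly small for δ > 0 and is dropped in the standard sample-size formula.)
δ = d·√n ⇒ n = (δ/d)² = (2.681 / 0.4054)² = 43.74.
Rounding up, n = 44.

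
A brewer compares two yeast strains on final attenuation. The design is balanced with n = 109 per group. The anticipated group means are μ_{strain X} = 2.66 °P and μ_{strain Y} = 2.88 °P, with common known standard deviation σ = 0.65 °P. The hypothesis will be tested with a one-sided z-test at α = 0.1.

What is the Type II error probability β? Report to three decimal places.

β ≈ 0.112

Standardized effect: d = |μ_{strain X} − μ_{strain Y}| / σ = |2.66 − 2.88| / 0.65 = 0.3385
Noncentrality parameter: δ = d·√(n/2) = 0.3385 × √(109/2) = 2.4987
Critical value for a one-sided test at α = 0.1: z_α = 1.282.
Power = Φ(δ − 1.282) = Φ(1.217) = 0.8882.
Type II error: β = 1 − power = 1 − 0.8882 = 0.1118.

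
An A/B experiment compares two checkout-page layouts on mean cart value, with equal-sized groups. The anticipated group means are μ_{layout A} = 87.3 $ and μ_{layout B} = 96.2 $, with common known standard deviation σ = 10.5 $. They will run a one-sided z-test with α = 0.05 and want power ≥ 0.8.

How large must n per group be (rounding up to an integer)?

n = 18 per group

Standardized effect: d = |μ_{layout A} − μ_{layout B}| / σ = |87.3 − 96.2| / 10.5 = 0.8476
For power 0.8 need Φ(δ − z_{0.05}) = 0.8, so δ = z_{0.05} + z_{0.20} = 1.645 + 0.842 = 2.486.
δ = d·√(n/2) ⇒ n = 2(δ/d)² = 2 × (2.486 / 0.8476)² = 17.21.
Round up to the next whole unit.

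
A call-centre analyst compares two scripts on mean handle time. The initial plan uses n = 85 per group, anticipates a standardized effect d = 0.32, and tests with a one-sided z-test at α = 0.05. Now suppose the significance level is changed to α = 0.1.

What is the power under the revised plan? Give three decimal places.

Power ≈ 0.789

δ = d·√(n/2) = 0.32 × √(85/2) = 2.0861 (unchanged). New critical value: z_{0.1} = 1.282.
Revised power = P(Z > 1.282 − δ) = Φ(0.805) = 0.7895.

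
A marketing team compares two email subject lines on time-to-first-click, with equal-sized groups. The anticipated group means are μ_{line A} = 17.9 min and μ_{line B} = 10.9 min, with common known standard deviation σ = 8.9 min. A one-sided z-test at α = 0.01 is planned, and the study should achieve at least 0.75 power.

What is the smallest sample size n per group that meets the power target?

Standardized effect: d = |μ_{line A} − μ_{line B}| / σ = |17.9 − 10.9| / 8.9 = 0.7865
Set Φ(δ − 2.326) = 0.75; then δ − 2.326 = Φ⁻¹(0.75) = 0.674, giving δ = 3.001.
δ = d·√(n/2) ⇒ n = 2(δ/d)² = 2 × (3.001 / 0.7865)² = 29.11.
Rounding up, n = 30 per group.

n = 30 per group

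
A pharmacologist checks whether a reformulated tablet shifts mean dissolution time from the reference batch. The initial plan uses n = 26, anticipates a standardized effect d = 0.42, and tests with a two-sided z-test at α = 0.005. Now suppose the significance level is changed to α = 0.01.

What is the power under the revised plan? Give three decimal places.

δ = d·√n = 0.42 × √26 = 2.1416 (unchanged). New critical value: z_{0.005} = 2.576.
Revised power = Φ(δ − 2.576) + Φ(−δ − 2.576) = Φ(-0.434) + Φ(-4.717) = 0.3321 + 0.0000 = 0.3321.

Power ≈ 0.332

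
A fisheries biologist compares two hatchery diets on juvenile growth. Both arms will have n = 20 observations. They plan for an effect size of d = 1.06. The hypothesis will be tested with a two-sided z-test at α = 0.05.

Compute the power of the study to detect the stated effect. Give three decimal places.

Noncentrality parameter: δ = d·√(n/2) = 1.06 × √(20/2) = 3.3520
Two-sided α = 0.05 → critical value z_{0.025} = 1.960.
Power = Φ(δ − 1.960) + Φ(−δ − 1.960) = Φ(1.392) + Φ(-5.312) = 0.9180 + 0.0000 = 0.9180.

Power ≈ 0.918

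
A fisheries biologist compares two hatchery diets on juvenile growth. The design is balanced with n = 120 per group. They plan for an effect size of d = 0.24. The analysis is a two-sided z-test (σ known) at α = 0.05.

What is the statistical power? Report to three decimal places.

Power ≈ 0.460

Noncentrality parameter: δ = d·√(n/2) = 0.24 × √(120/2) = 1.8590
Two-sided α = 0.05 → critical value z_{0.025} = 1.960.
Power = Φ(δ − 1.960) + Φ(−δ − 1.960) = Φ(-0.101) + Φ(-3.819) = 0.4598 + 0.0001 = 0.4599.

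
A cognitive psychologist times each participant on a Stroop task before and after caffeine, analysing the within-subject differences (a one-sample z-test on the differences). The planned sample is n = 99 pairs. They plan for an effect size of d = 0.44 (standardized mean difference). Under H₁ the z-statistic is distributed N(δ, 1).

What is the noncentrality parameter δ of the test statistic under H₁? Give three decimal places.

δ ≈ 4.378

δ = d·√n = 0.44 × √99 = 4.3779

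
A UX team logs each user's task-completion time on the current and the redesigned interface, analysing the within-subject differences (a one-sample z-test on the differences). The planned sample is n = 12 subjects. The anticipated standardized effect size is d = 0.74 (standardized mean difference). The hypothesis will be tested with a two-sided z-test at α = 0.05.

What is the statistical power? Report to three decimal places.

Power ≈ 0.727

Noncentrality parameter: δ = d·√n = 0.74 × √12 = 2.5634
Two-sided α = 0.05 → critical value z_{0.025} = 1.960.
Power = Φ(δ − 1.960) + Φ(−δ − 1.960) = Φ(0.603) + Φ(-4.523) = 0.7269 + 0.0000 = 0.7269.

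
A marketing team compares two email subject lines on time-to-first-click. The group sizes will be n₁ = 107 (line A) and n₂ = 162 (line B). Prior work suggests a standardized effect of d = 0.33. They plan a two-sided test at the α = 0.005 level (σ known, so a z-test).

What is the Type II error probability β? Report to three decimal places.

Noncentrality parameter: δ = d / √(1/n₁ + 1/n₂) = 0.33 / √(1/107 + 1/162) = 2.6490
Two-sided α = 0.005 → critical value z_{0.0025} = 2.807.
Power = Φ(δ − 2.807) + Φ(−δ − 2.807) = Φ(-0.158) + Φ(-5.456) = 0.4372 + 0.0000 = 0.4372.
Type II error: β = 1 − power = 1 − 0.4372 = 0.5628.

β ≈ 0.563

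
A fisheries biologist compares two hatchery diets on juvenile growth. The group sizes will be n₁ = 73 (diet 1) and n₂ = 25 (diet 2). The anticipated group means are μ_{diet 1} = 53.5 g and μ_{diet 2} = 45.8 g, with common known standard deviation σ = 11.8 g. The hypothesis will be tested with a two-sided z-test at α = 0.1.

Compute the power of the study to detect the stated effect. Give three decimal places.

Power ≈ 0.879

Standardized effect: d = |μ_{diet 1} − μ_{diet 2}| / σ = |53.5 − 45.8| / 11.8 = 0.6525
Noncentrality parameter: δ = d / √(1/n₁ + 1/n₂) = 0.6525 / √(1/73 + 1/25) = 2.8160
Critical value for a two-sided test at α = 0.1: z_{α/2} = 1.645.
Power = Φ(δ − 1.645) + Φ(−δ − 1.645) = Φ(1.171) + Φ(-4.461) = 0.8792 + 0.0000 = 0.8792.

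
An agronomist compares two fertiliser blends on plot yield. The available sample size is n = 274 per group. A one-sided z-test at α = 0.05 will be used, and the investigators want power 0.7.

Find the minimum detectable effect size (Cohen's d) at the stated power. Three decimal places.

Required noncentrality: δ = z_{0.05} + z_{0.30} = 1.645 + 0.524 = 2.169.
δ = d·√(n/2) ⇒ d = δ/√(n/2) = 2.169/√(274/2) = 0.1853.

d ≈ 0.185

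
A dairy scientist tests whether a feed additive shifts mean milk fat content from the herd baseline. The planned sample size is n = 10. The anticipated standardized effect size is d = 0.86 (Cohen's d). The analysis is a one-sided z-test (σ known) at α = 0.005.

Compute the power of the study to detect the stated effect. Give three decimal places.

Power ≈ 0.557

Noncentrality parameter: δ = d·√n = 0.86 × √10 = 2.7196
Critical value for a one-sided test at α = 0.005: z_α = 2.576.
Power = Φ(δ − 2.576) = Φ(0.144) = 0.5571.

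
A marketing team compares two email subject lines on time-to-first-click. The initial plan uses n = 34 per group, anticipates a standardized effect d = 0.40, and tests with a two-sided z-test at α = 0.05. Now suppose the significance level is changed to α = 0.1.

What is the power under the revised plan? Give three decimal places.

Power ≈ 0.502

δ = d·√(n/2) = 0.40 × √(34/2) = 1.6492 (unchanged). New critical value: z_{0.05} = 1.645.
Revised power = Φ(δ − 1.645) + Φ(−δ − 1.645) = Φ(0.004) + Φ(-3.294) = 0.5018 + 0.0005 = 0.5022.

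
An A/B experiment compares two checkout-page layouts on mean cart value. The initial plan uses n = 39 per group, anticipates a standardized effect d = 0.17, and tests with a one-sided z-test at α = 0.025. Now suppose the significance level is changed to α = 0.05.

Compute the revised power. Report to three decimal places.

Power ≈ 0.186

δ = d·√(n/2) = 0.17 × √(39/2) = 0.7507 (unchanged). New critical value: z_{0.05} = 1.645.
Revised power = Φ(δ − 1.645) = Φ(-0.894) = 0.1856.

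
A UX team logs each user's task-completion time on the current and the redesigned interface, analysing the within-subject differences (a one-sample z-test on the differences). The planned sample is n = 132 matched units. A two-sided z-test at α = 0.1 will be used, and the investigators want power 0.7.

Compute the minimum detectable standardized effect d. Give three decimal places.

d ≈ 0.189

Need Φ(δ − 1.645) = 0.7, so δ = 1.645 + 0.524 = 2.169.
(The second rejection-region term Φ(−δ − z_{α/2}) is negligible and dropped.)
δ = d·√n ⇒ d = δ/√n = 2.169/√132 = 0.1888.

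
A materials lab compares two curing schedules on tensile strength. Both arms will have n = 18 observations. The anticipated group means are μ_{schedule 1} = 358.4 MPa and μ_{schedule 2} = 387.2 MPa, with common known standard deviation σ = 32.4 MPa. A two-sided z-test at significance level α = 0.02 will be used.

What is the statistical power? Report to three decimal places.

Standardized effect: d = |μ_{schedule 1} − μ_{schedule 2}| / σ = |358.4 − 387.2| / 32.4 = 0.8889
Noncentrality parameter: λ = d·√(n/2) = 0.8889 × √(18/2) = 2.6667
Critical value for a two-sided test at α = 0.02: z_{α/2} = 2.326.
Power = Φ(λ − 2.326) + Φ(−λ − 2.326) = Φ(0.340) + Φ(-4.993) = 0.6332 + 0.0000 = 0.6332.

Power ≈ 0.633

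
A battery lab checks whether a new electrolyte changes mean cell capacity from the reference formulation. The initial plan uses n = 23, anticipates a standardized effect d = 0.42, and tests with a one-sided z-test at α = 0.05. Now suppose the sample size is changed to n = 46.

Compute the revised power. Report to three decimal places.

Power ≈ 0.886

With n = 46: δ = d·√n = 0.42 × √46 = 2.8486. Critical value z_{0.05} = 1.645.
Revised power = P(Z > 1.645 − δ) = Φ(1.204) = 0.8857.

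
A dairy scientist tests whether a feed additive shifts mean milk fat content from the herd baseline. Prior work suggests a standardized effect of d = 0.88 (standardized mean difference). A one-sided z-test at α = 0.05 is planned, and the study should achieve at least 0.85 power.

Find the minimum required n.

For power 0.85 need Φ(δ − z_{0.05}) = 0.85, so δ = z_{0.05} + z_{0.15} = 1.645 + 1.036 = 2.681.
δ = d·√n ⇒ n = (δ/d)² = (2.681 / 0.88)² = 9.28.
Round up to the next whole unit.

n = 10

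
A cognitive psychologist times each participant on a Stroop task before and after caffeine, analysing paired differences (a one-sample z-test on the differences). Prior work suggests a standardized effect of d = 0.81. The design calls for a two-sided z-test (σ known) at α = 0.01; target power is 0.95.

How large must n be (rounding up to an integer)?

For power 0.95 need Φ(δ − z_{0.005}) = 0.95, so δ = z_{0.005} + z_{0.05} = 2.576 + 1.645 = 4.221.
(For δ > 0 the lower-tail rejection region contributes negligibly to power, so the one-term inversion is standard.)
δ = d·√n ⇒ n = (δ/d)² = (4.221 / 0.81)² = 27.15.
Round up to the next whole unit.

n = 28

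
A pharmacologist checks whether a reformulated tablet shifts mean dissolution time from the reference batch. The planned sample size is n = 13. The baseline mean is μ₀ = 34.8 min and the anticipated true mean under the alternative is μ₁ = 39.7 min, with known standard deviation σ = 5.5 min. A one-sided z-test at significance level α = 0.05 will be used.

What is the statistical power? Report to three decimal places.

Power ≈ 0.941

Standardized effect: d = |μ₁ − μ₀| / σ = |39.7 − 34.8| / 5.5 = 0.8909
Noncentrality parameter: δ = d·√n = 0.8909 × √13 = 3.2122
One-sided α = 0.05 → critical value z_{0.05} = 1.645.
Power = Φ(δ − 1.645) = Φ(1.567) = 0.9415.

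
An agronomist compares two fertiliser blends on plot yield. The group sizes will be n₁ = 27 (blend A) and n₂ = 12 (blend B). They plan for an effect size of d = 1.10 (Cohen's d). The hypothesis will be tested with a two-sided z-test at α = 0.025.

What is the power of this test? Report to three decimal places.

Noncentrality parameter: δ = d / √(1/n₁ + 1/n₂) = 1.10 / √(1/27 + 1/12) = 3.1705
Two-sided α = 0.025 → critical value z_{0.0125} = 2.241.
Power = Φ(δ − 2.241) + Φ(−δ − 2.241) = Φ(0.929) + Φ(-5.412) = 0.8236 + 0.0000 = 0.8236.

Power ≈ 0.824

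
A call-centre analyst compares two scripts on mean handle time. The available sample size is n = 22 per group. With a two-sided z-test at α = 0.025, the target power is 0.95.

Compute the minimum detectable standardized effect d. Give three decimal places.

d ≈ 1.172

Required noncentrality: δ = z_{0.0125} + z_{0.05} = 2.241 + 1.645 = 3.886.
(Lower-tail contribution to power is negligible for δ > 0.)
δ = d·√(n/2) ⇒ d = δ/√(n/2) = 3.886/√(22/2) = 1.1718.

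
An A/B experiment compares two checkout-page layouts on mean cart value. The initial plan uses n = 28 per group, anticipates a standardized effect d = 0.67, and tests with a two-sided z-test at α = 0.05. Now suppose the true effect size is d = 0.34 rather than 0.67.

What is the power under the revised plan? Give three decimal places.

With d = 0.34: δ = d·√(n/2) = 0.34 × √(28/2) = 1.2722. Critical value z_{0.025} = 1.960.
Revised power = Φ(δ − 1.960) + Φ(−δ − 1.960) = Φ(-0.688) + Φ(-3.232) = 0.2458 + 0.0006 = 0.2464.

Power ≈ 0.246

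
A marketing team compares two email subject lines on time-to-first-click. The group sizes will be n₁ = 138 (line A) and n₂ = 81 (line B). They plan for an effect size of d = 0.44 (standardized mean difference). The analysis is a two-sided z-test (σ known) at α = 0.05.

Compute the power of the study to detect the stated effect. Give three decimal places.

Noncentrality parameter: λ = d / √(1/n₁ + 1/n₂) = 0.44 / √(1/138 + 1/81) = 3.1435
Two-sided α = 0.05 → critical value z_{0.025} = 1.960.
Power = Φ(λ − 1.960) + Φ(−λ − 1.960) = Φ(1.184) + Φ(-5.103) = 0.8817 + 0.0000 = 0.8817.

Power ≈ 0.882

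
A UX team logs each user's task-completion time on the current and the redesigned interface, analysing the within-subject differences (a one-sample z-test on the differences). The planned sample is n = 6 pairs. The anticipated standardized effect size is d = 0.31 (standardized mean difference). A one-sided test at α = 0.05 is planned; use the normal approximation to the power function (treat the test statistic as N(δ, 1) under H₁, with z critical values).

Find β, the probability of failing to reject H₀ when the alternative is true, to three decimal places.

Noncentrality parameter: δ = d·√n = 0.31 × √6 = 0.7593
One-sided α = 0.05 → critical value z_{0.05} = 1.645.
Power = Φ(δ − 1.645) = Φ(-0.886) = 0.1879.
Type II error: β = 1 − power = 1 − 0.1879 = 0.8121.

β ≈ 0.812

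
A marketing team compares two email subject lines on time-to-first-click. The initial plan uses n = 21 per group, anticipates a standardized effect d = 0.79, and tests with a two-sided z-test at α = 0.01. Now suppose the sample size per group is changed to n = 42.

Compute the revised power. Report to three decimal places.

With n = 42 per group: δ = d·√(n/2) = 0.79 × √(42/2) = 3.6202. Critical value z_{0.005} = 2.576.
Revised power = Φ(δ − 2.576) + Φ(−δ − 2.576) = Φ(1.044) + Φ(-6.196) = 0.8519 + 0.0000 = 0.8519.

Power ≈ 0.852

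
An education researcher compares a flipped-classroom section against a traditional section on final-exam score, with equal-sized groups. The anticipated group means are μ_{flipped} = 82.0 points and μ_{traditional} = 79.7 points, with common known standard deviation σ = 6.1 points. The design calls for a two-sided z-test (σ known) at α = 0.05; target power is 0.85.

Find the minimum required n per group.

n = 127 per group

Standardized effect: d = |μ_{flipped} − μ_{traditional}| / σ = |82.0 − 79.7| / 6.1 = 0.3770
Set Φ(δ − 1.960) = 0.85; then δ − 1.960 = Φ⁻¹(0.85) = 1.036, giving δ = 2.996.
(Ignoring the negligible lower-tail rejection probability gives the usual closed-form inversion.)
δ = d·√(n/2) ⇒ n = 2(δ/d)² = 2 × (2.996 / 0.3770)² = 126.31.
Round up to the next whole unit.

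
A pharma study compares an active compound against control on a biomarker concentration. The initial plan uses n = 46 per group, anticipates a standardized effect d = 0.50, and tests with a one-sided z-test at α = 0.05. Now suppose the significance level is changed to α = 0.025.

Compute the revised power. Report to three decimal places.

Power ≈ 0.669

δ = d·√(n/2) = 0.50 × √(46/2) = 2.3979 (unchanged). New critical value: z_{0.025} = 1.960.
Revised power = P(Z > 1.960 − δ) = Φ(0.438) = 0.6693.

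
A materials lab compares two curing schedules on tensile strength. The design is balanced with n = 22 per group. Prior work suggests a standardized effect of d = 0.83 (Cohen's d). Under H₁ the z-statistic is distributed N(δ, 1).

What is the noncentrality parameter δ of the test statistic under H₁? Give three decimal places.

The noncentrality parameter scales effect size by the design's sample-size factor: δ = d·√(n/2) = 0.83 × √(22/2) = 2.7528

δ ≈ 2.753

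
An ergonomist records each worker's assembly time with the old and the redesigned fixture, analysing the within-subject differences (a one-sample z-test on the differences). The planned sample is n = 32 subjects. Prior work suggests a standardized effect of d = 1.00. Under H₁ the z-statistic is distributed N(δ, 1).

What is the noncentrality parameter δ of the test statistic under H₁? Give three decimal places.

δ = d·√n = 1.00 × √32 = 5.6569

δ ≈ 5.657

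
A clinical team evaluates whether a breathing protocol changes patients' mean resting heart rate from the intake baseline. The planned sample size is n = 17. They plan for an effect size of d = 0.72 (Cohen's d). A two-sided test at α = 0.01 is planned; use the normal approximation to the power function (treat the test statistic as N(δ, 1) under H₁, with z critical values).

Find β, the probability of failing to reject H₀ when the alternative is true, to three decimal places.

β ≈ 0.347

Noncentrality parameter: δ = d·√n = 0.72 × √17 = 2.9686
Two-sided α = 0.01 → critical value z_{0.005} = 2.576.
Power = Φ(δ − 2.576) + Φ(−δ − 2.576) = Φ(0.393) + Φ(-5.544) = 0.6528 + 0.0000 = 0.6528.
Type II error: β = 1 − power = 1 − 0.6528 = 0.3472.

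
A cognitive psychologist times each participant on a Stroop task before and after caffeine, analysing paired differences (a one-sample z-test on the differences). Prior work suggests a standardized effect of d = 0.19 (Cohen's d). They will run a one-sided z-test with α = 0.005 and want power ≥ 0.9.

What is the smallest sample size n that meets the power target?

n = 413

Set Φ(δ − 2.576) = 0.9; then δ − 2.576 = Φ⁻¹(0.9) = 1.282, giving δ = 3.857.
δ = d·√n ⇒ n = (δ/d)² = (3.857 / 0.19)² = 412.17.
Round up to the next whole unit.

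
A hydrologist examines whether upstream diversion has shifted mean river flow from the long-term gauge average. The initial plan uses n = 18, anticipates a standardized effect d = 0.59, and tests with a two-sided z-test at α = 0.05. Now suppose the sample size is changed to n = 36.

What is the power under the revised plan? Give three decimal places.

With n = 36: δ = d·√n = 0.59 × √36 = 3.5400. Critical value z_{0.025} = 1.960.
Revised power = Φ(δ − 1.960) + Φ(−δ − 1.960) = Φ(1.580) + Φ(-5.500) = 0.9430 + 0.0000 = 0.9430.

Power ≈ 0.943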